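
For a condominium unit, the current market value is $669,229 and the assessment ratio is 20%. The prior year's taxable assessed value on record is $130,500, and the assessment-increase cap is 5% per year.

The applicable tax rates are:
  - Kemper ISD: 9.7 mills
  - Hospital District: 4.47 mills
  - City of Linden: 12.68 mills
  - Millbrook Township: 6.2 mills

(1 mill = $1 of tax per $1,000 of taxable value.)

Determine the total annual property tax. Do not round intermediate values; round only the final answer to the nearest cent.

$4,423.60

Uncapped assessed value = $669,229 × 0.2 = $133,845.8
Cap limit = $130,500 × 1.05 = $137,025
Taxable assessed value = min($133,845.8, $137,025) = $133,845.8 (cap does not bind)
Kemper ISD: $133,845.8 × 0.0097 = $1,298.30426
Hospital District: $133,845.8 × 0.00447 = $598.290726
City of Linden: $133,845.8 × 0.01268 = $1,697.164744
Millbrook Township: $133,845.8 × 0.0062 = $829.84396
Total = $4,423.60369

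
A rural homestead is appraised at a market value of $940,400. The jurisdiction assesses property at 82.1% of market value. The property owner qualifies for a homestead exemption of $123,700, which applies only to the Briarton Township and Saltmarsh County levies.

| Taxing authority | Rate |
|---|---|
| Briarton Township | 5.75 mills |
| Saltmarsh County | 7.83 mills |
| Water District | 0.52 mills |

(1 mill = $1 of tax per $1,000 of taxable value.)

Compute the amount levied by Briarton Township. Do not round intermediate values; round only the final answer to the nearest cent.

Assessed value = $940,400 × 0.821 = $772,068.4
Briarton Township taxable value = $772,068.4 − $123,700 = $648,368.4
Briarton Township levy = $648,368.4 × 0.00575 = $3,728.1183

$3,728.12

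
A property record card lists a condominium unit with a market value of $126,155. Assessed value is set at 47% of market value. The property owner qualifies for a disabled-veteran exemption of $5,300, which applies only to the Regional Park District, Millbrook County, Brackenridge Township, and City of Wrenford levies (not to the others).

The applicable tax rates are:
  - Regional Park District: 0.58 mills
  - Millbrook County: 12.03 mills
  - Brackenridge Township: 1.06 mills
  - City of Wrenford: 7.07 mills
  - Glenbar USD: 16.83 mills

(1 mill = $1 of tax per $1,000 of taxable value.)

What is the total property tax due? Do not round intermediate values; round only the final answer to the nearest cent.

Assessed value = $126,155 × 0.47 = $59,292.85
Regional Park District: ($59,292.85 − $5,300) × 0.00058 = $53,992.85 × 0.00058 = $31.315853
Millbrook County: ($59,292.85 − $5,300) × 0.01203 = $53,992.85 × 0.01203 = $649.5339855
Brackenridge Township: ($59,292.85 − $5,300) × 0.00106 = $53,992.85 × 0.00106 = $57.232421
City of Wrenford: ($59,292.85 − $5,300) × 0.00707 = $53,992.85 × 0.00707 = $381.7294495
Glenbar USD: $59,292.85 × 0.01683 = $997.8986655
Total = $2,117.7103745

$2,117.71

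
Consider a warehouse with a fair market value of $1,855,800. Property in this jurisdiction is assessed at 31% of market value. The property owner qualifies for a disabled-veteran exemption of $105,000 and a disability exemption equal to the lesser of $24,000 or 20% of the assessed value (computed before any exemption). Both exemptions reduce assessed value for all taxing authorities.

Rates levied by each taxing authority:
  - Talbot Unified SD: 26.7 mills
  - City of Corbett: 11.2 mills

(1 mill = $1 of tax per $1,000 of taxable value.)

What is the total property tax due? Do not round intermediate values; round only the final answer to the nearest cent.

Assessed value = $1,855,800 × 0.31 = $575,298
Disability exemption = min($24,000, 20% × $575,298) = min($24,000, $115,059.6) = $24,000 (dollar cap binds)
Taxable value = $575,298 − $105,000 − $24,000 = $446,298
Talbot Unified SD: $446,298 × 0.0267 = $11,916.1566
City of Corbett: $446,298 × 0.0112 = $4,998.5376
Total = $16,914.6942

$16,914.69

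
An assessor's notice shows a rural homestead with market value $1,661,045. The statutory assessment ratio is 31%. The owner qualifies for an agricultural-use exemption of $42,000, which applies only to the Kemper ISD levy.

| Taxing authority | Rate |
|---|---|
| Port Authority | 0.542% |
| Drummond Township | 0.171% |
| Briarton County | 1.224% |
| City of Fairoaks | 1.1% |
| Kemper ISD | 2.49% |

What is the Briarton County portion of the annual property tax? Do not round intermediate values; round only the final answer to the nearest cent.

Assessed value = $1,661,045 × 0.31 = $514,923.95
Briarton County taxable value = $514,923.95 (exemption does not apply)
Briarton County levy = $514,923.95 × 0.01224 = $6,302.669148

$6,302.67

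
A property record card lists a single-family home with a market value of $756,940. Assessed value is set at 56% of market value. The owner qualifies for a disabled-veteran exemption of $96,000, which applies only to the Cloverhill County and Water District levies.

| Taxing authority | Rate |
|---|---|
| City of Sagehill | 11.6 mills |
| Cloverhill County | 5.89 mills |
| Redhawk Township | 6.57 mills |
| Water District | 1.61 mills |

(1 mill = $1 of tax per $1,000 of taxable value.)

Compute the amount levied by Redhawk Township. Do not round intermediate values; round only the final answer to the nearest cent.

Assessed value = $756,940 × 0.56 = $423,886.4
Redhawk Township taxable value = $423,886.4 (exemption does not apply)
Redhawk Township levy = $423,886.4 × 0.00657 = $2,784.933648

$2,784.93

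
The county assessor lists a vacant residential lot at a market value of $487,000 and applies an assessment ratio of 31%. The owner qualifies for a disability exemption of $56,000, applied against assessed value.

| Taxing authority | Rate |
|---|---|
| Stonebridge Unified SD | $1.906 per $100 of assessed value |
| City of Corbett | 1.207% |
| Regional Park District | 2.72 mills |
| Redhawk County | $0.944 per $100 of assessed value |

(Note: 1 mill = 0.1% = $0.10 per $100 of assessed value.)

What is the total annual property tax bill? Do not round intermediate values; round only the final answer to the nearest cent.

Assessed value = $487,000 × 0.31 = $150,970
Taxable value = $150,970 − $56,000 = $94,970
Stonebridge Unified SD: $94,970 × 0.01906 = $1,810.1282
City of Corbett: $94,970 × 0.01207 = $1,146.2879
Regional Park District: $94,970 × 0.00272 = $258.3184
Redhawk County: $94,970 × 0.00944 = $896.5168
Total = $4,111.2513

$4,111.25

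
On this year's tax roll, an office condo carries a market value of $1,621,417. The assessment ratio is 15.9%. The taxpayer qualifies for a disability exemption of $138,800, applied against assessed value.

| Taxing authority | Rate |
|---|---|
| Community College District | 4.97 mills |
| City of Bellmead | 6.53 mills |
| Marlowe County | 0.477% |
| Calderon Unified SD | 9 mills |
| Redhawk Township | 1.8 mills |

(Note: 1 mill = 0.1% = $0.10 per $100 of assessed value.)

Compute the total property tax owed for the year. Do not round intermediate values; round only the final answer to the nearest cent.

$3,221.47

Assessed value = $1,621,417 × 0.159 = $257,805.303
Taxable value = $257,805.303 − $138,800 = $119,005.303
Community College District: $119,005.303 × 0.00497 = $591.45635591
City of Bellmead: $119,005.303 × 0.00653 = $777.10462859
Marlowe County: $119,005.303 × 0.00477 = $567.65529531
Calderon Unified SD: $119,005.303 × 0.009 = $1,071.047727
Redhawk Township: $119,005.303 × 0.0018 = $214.2095454
Total = $3,221.47355221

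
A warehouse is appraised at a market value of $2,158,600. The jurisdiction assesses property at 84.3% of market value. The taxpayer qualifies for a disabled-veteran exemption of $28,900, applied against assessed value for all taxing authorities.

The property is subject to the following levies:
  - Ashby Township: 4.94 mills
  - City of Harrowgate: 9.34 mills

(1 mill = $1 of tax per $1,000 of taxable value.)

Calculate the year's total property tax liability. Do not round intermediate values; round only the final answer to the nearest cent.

Assessed value = $2,158,600 × 0.843 = $1,819,699.8
Taxable value = $1,819,699.8 − $28,900 = $1,790,799.8
Ashby Township: $1,790,799.8 × 0.00494 = $8,846.551012
City of Harrowgate: $1,790,799.8 × 0.00934 = $16,726.070132
Total = $8,846.551012 + $16,726.070132 = $25,572.621144

$25,572.62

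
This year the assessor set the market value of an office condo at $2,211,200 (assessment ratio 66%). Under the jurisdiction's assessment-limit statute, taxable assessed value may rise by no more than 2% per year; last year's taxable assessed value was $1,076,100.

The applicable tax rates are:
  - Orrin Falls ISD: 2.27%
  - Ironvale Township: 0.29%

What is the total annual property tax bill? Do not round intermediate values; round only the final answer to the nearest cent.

Uncapped assessed value = $2,211,200 × 0.66 = $1,459,392
Cap limit = $1,076,100 × 1.02 = $1,097,622
Taxable assessed value = min($1,459,392, $1,097,622) = $1,097,622 (cap binds)
Orrin Falls ISD: $1,097,622 × 0.0227 = $24,916.0194
Ironvale Township: $1,097,622 × 0.0029 = $3,183.1038
Total = $28,099.1232

$28,099.12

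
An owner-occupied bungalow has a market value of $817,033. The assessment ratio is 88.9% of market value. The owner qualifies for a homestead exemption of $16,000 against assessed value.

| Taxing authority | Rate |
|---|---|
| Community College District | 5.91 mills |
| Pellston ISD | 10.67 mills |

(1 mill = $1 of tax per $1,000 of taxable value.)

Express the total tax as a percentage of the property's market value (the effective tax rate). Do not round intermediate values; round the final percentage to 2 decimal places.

Assessed value = $817,033 × 0.889 = $726,342.337
Taxable value = $726,342.337 − $16,000 = $710,342.337
Community College District: $710,342.337 × 0.00591 = $4,198.12321167
Pellston ISD: $710,342.337 × 0.01067 = $7,579.35273579
Total tax = $11,777.47594746
Effective rate = $11,777.47594746 ÷ $817,033 = 1.44% of market value

1.44%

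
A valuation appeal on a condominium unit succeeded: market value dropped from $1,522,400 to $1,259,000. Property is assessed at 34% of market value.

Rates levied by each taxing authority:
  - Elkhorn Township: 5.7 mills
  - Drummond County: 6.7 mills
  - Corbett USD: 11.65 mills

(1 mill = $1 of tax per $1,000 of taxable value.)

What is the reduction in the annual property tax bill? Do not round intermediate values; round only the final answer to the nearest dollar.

Old assessed value = $1,522,400 × 0.34 = $517,616
New assessed value = $1,259,000 × 0.34 = $428,060
Combined rate = 0.0057 + 0.0067 + 0.01165 = 0.02405
Old tax = $517,616 × 0.02405 = $12,448.6648
New tax = $428,060 × 0.02405 = $10,294.843
Reduction = $12,448.6648 − $10,294.843 = $2,153.8218

$2,154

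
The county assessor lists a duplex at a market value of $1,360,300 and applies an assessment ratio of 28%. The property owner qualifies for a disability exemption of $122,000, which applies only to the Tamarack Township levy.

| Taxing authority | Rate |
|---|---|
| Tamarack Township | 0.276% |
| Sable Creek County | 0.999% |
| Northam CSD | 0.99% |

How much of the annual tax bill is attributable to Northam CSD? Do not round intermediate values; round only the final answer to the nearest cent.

Assessed value = $1,360,300 × 0.28 = $380,884
Northam CSD taxable value = $380,884 (exemption does not apply)
Northam CSD levy = $380,884 × 0.0099 = $3,770.7516

$3,770.75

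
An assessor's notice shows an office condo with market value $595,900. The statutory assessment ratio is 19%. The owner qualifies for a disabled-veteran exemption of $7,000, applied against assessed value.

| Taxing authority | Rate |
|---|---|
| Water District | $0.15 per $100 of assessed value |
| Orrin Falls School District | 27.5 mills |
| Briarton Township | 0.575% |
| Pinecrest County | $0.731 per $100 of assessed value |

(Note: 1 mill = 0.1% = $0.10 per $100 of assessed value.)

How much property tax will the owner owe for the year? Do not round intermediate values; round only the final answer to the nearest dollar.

Assessed value = $595,900 × 0.19 = $113,221
Taxable value = $113,221 − $7,000 = $106,221
Water District: $106,221 × 0.0015 = $159.3315
Orrin Falls School District: $106,221 × 0.0275 = $2,921.0775
Briarton Township: $106,221 × 0.00575 = $610.77075
Pinecrest County: $106,221 × 0.00731 = $776.47551
Total = $4,467.65526

$4,468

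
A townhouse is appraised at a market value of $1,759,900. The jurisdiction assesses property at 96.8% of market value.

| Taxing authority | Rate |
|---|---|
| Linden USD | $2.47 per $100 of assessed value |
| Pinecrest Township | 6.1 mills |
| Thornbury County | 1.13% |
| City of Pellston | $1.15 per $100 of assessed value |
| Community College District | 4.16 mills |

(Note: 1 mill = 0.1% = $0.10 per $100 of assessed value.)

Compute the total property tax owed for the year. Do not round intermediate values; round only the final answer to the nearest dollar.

$98,399

Assessed value = $1,759,900 × 0.968 = $1,703,583.2
Linden USD: $1,703,583.2 × 0.0247 = $42,078.50504
Pinecrest Township: $1,703,583.2 × 0.0061 = $10,391.85752
Thornbury County: $1,703,583.2 × 0.0113 = $19,250.49016
City of Pellston: $1,703,583.2 × 0.0115 = $19,591.2068
Community College District: $1,703,583.2 × 0.00416 = $7,086.906112
Total = $98,398.965632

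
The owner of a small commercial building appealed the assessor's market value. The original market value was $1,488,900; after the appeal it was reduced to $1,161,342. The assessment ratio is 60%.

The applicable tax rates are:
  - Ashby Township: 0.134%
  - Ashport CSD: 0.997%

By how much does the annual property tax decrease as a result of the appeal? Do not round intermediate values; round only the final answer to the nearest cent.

$2,222.81

Old assessed value = $1,488,900 × 0.6 = $893,340
New assessed value = $1,161,342 × 0.6 = $696,805.2
Combined rate = 0.00134 + 0.00997 = 0.01131
Old tax = $893,340 × 0.01131 = $10,103.6754
New tax = $696,805.2 × 0.01131 = $7,880.866812
Reduction = $10,103.6754 − $7,880.866812 = $2,222.808588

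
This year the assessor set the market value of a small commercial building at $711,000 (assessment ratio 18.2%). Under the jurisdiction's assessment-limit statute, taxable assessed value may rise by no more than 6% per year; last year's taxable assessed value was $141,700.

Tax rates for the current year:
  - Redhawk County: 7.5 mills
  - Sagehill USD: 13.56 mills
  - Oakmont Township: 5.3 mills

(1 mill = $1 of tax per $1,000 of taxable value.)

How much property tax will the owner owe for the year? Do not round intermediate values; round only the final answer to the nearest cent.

Uncapped assessed value = $711,000 × 0.182 = $129,402
Cap limit = $141,700 × 1.06 = $150,202
Taxable assessed value = min($129,402, $150,202) = $129,402 (cap does not bind)
Redhawk County: $129,402 × 0.0075 = $970.515
Sagehill USD: $129,402 × 0.01356 = $1,754.69112
Oakmont Township: $129,402 × 0.0053 = $685.8306
Total = $3,411.03672

$3,411.04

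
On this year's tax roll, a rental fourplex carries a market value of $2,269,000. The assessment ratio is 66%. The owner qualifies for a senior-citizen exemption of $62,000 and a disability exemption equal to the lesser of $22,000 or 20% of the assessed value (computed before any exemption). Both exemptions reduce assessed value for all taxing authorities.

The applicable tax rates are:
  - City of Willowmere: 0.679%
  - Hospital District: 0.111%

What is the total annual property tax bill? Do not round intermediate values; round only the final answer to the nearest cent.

Assessed value = $2,269,000 × 0.66 = $1,497,540
Disability exemption = min($22,000, 20% × $1,497,540) = min($22,000, $299,508) = $22,000 (dollar cap binds)
Taxable value = $1,497,540 − $62,000 − $22,000 = $1,413,540
City of Willowmere: $1,413,540 × 0.00679 = $9,597.9366
Hospital District: $1,413,540 × 0.00111 = $1,569.0294
Total = $11,166.966

$11,166.97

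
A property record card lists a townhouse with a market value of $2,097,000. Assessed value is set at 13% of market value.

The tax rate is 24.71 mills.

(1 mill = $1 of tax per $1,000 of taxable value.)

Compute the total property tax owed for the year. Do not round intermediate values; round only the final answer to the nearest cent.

Assessed value = $2,097,000 × 0.13 = $272,610
Tax = $272,610 × 0.02471 = $6,736.1931

$6,736.19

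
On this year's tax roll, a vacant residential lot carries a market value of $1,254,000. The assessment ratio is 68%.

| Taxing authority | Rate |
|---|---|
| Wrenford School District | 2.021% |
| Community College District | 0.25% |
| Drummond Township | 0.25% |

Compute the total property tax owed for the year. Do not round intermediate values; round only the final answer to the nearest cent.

$21,497.07

Assessed value = $1,254,000 × 0.68 = $852,720
Wrenford School District: $852,720 × 0.02021 = $17,233.4712
Community College District: $852,720 × 0.0025 = $2,131.8
Drummond Township: $852,720 × 0.0025 = $2,131.8
Total = $17,233.4712 + $2,131.8 + $2,131.8 = $21,497.0712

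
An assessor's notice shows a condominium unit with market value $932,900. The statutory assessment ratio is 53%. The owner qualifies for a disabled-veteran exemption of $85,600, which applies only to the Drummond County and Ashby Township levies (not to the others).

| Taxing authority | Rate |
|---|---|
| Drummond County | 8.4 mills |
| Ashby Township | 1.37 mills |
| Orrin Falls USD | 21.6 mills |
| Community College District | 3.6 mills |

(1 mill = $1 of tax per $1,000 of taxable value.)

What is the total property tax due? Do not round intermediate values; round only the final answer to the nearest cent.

$16,454.15

Assessed value = $932,900 × 0.53 = $494,437
Drummond County: ($494,437 − $85,600) × 0.0084 = $408,837 × 0.0084 = $3,434.2308
Ashby Township: ($494,437 − $85,600) × 0.00137 = $408,837 × 0.00137 = $560.10669
Orrin Falls USD: $494,437 × 0.0216 = $10,679.8392
Community College District: $494,437 × 0.0036 = $1,779.9732
Total = $16,454.14989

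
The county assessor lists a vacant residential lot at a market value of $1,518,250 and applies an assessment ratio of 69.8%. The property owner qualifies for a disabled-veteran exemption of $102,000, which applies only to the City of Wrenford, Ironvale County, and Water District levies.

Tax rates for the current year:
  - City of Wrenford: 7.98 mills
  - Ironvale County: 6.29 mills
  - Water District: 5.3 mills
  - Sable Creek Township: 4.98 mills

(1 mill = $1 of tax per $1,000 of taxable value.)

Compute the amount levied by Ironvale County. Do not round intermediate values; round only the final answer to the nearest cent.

$6,024.18

Assessed value = $1,518,250 × 0.698 = $1,059,738.5
Ironvale County taxable value = $1,059,738.5 − $102,000 = $957,738.5
Ironvale County levy = $957,738.5 × 0.00629 = $6,024.175165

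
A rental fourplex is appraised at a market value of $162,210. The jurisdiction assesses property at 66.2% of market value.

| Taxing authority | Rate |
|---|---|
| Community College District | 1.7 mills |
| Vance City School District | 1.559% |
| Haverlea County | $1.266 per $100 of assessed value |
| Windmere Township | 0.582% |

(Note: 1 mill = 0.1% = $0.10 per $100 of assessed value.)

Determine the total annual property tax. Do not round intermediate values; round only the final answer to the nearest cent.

$3,841.09

Assessed value = $162,210 × 0.662 = $107,383.02
Community College District: $107,383.02 × 0.0017 = $182.551134
Vance City School District: $107,383.02 × 0.01559 = $1,674.1012818
Haverlea County: $107,383.02 × 0.01266 = $1,359.4690332
Windmere Township: $107,383.02 × 0.00582 = $624.9691764
Total = $3,841.0906254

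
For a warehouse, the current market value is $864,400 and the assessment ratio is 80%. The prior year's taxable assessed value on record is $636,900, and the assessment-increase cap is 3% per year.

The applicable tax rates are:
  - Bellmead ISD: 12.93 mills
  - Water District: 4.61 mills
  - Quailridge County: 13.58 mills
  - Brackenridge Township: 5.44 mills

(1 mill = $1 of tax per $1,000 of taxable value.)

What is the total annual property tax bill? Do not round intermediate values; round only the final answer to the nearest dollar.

$23,984

Uncapped assessed value = $864,400 × 0.8 = $691,520
Cap limit = $636,900 × 1.03 = $656,007
Taxable assessed value = min($691,520, $656,007) = $656,007 (cap binds)
Bellmead ISD: $656,007 × 0.01293 = $8,482.17051
Water District: $656,007 × 0.00461 = $3,024.19227
Quailridge County: $656,007 × 0.01358 = $8,908.57506
Brackenridge Township: $656,007 × 0.00544 = $3,568.67808
Total = $23,983.61592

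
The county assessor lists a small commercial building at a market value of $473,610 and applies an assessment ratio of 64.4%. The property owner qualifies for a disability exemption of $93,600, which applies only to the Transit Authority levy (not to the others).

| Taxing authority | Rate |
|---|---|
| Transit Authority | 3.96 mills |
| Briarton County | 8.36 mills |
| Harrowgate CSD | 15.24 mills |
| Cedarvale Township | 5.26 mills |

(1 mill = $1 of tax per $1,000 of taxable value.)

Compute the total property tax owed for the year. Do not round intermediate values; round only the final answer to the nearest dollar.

Assessed value = $473,610 × 0.644 = $305,004.84
Transit Authority: ($305,004.84 − $93,600) × 0.00396 = $211,404.84 × 0.00396 = $837.1631664
Briarton County: $305,004.84 × 0.00836 = $2,549.8404624
Harrowgate CSD: $305,004.84 × 0.01524 = $4,648.2737616
Cedarvale Township: $305,004.84 × 0.00526 = $1,604.3254584
Total = $9,639.6028488

$9,640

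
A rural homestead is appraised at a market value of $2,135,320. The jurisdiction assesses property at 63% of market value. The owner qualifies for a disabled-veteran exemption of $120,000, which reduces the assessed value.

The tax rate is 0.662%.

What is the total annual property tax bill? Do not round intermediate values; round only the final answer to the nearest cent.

$8,111.17

Assessed value = $2,135,320 × 0.63 = $1,345,251.6
Taxable value = $1,345,251.6 − $120,000 = $1,225,251.6
Tax = $1,225,251.6 × 0.00662 = $8,111.165592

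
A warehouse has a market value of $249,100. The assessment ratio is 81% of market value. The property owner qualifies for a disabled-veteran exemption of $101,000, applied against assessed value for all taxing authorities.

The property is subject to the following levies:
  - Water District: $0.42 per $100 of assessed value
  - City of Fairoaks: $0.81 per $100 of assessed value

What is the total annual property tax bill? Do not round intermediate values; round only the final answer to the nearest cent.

Assessed value = $249,100 × 0.81 = $201,771
Taxable value = $201,771 − $101,000 = $100,771
Water District: $100,771 × 0.0042 = $423.2382
City of Fairoaks: $100,771 × 0.0081 = $816.2451
Total = $423.2382 + $816.2451 = $1,239.4833

$1,239.48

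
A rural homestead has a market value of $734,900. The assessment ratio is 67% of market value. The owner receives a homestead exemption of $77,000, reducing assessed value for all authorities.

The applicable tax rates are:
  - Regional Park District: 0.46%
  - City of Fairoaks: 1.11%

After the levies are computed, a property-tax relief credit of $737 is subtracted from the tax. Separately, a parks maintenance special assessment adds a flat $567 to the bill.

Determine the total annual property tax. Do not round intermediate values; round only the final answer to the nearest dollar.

Assessed value = $734,900 × 0.67 = $492,383
Taxable value = $492,383 − $77,000 = $415,383
Regional Park District: $415,383 × 0.0046 = $1,910.7618
City of Fairoaks: $415,383 × 0.0111 = $4,610.7513
Levies subtotal = $6,521.5131
After credit = $6,521.5131 − $737 = $5,784.5131
Total = $5,784.5131 + $567 = $6,351.5131

$6,352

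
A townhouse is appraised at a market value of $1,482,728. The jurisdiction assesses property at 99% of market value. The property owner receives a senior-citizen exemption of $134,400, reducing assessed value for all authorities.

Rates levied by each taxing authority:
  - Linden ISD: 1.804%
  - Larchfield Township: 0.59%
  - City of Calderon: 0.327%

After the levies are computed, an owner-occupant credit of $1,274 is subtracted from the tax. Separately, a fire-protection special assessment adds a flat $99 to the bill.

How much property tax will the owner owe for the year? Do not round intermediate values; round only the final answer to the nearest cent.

$35,109.55

Assessed value = $1,482,728 × 0.99 = $1,467,900.72
Taxable value = $1,467,900.72 − $134,400 = $1,333,500.72
Linden ISD: $1,333,500.72 × 0.01804 = $24,056.3529888
Larchfield Township: $1,333,500.72 × 0.0059 = $7,867.654248
City of Calderon: $1,333,500.72 × 0.00327 = $4,360.5473544
Levies subtotal = $36,284.5545912
After credit = $36,284.5545912 − $1,274 = $35,010.5545912
Total = $35,010.5545912 + $99 = $35,109.5545912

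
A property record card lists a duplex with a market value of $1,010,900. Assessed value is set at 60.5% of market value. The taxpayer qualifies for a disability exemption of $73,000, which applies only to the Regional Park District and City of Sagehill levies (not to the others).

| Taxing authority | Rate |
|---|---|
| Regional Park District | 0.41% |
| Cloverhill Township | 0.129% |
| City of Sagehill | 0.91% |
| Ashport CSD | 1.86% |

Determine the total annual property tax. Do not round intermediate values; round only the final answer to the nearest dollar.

Assessed value = $1,010,900 × 0.605 = $611,594.5
Regional Park District: ($611,594.5 − $73,000) × 0.0041 = $538,594.5 × 0.0041 = $2,208.23745
Cloverhill Township: $611,594.5 × 0.00129 = $788.956905
City of Sagehill: ($611,594.5 − $73,000) × 0.0091 = $538,594.5 × 0.0091 = $4,901.20995
Ashport CSD: $611,594.5 × 0.0186 = $11,375.6577
Total = $19,274.062005

$19,274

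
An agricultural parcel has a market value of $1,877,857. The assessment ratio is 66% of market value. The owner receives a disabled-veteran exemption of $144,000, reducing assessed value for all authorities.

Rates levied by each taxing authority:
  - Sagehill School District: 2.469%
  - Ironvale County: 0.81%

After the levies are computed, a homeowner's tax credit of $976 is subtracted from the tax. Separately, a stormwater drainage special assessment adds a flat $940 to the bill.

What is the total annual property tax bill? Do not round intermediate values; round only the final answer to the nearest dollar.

$35,882

Assessed value = $1,877,857 × 0.66 = $1,239,385.62
Taxable value = $1,239,385.62 − $144,000 = $1,095,385.62
Sagehill School District: $1,095,385.62 × 0.02469 = $27,045.0709578
Ironvale County: $1,095,385.62 × 0.0081 = $8,872.623522
Levies subtotal = $35,917.6944798
After credit = $35,917.6944798 − $976 = $34,941.6944798
Total = $34,941.6944798 + $940 = $35,881.6944798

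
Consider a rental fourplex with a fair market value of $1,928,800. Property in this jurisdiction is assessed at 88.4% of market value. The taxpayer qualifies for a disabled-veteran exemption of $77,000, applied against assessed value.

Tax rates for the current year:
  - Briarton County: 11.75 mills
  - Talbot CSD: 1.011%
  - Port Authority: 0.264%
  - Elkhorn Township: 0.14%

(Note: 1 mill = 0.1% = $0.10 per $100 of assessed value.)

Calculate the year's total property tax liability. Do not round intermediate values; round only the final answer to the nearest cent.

$42,166.73

Assessed value = $1,928,800 × 0.884 = $1,705,059.2
Taxable value = $1,705,059.2 − $77,000 = $1,628,059.2
Briarton County: $1,628,059.2 × 0.01175 = $19,129.6956
Talbot CSD: $1,628,059.2 × 0.01011 = $16,459.678512
Port Authority: $1,628,059.2 × 0.00264 = $4,298.076288
Elkhorn Township: $1,628,059.2 × 0.0014 = $2,279.28288
Total = $42,166.73328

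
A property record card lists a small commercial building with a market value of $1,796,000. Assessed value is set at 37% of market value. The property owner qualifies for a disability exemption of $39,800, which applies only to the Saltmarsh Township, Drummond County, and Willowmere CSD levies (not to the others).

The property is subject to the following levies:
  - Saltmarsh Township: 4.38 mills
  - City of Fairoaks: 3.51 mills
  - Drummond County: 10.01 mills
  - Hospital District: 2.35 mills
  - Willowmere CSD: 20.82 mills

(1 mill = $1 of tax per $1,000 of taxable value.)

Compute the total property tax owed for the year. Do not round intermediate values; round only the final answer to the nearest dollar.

$25,890

Assessed value = $1,796,000 × 0.37 = $664,520
Saltmarsh Township: ($664,520 − $39,800) × 0.00438 = $624,720 × 0.00438 = $2,736.2736
City of Fairoaks: $664,520 × 0.00351 = $2,332.4652
Drummond County: ($664,520 − $39,800) × 0.01001 = $624,720 × 0.01001 = $6,253.4472
Hospital District: $664,520 × 0.00235 = $1,561.622
Willowmere CSD: ($664,520 − $39,800) × 0.02082 = $624,720 × 0.02082 = $13,006.6704
Total = $25,890.4784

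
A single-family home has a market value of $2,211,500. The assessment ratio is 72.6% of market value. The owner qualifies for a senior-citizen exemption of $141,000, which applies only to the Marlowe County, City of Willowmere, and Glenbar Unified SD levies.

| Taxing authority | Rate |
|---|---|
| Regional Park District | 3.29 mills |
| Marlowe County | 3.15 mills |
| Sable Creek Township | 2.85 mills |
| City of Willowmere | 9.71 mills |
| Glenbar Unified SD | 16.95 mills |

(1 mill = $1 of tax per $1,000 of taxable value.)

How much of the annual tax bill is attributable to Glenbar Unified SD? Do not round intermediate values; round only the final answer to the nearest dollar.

$24,824

Assessed value = $2,211,500 × 0.726 = $1,605,549
Glenbar Unified SD taxable value = $1,605,549 − $141,000 = $1,464,549
Glenbar Unified SD levy = $1,464,549 × 0.01695 = $24,824.10555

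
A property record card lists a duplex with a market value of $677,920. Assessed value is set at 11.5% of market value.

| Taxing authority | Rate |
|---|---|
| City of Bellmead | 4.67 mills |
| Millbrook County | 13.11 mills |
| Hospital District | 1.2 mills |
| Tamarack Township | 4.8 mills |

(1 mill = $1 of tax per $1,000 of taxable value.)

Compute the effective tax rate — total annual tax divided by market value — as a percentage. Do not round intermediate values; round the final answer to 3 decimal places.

Assessed value = $677,920 × 0.115 = $77,960.8
City of Bellmead: $77,960.8 × 0.00467 = $364.076936
Millbrook County: $77,960.8 × 0.01311 = $1,022.066088
Hospital District: $77,960.8 × 0.0012 = $93.55296
Tamarack Township: $77,960.8 × 0.0048 = $374.21184
Total tax = $1,853.907824
Effective rate = $1,853.907824 ÷ $677,920 = 0.273% of market value

0.273%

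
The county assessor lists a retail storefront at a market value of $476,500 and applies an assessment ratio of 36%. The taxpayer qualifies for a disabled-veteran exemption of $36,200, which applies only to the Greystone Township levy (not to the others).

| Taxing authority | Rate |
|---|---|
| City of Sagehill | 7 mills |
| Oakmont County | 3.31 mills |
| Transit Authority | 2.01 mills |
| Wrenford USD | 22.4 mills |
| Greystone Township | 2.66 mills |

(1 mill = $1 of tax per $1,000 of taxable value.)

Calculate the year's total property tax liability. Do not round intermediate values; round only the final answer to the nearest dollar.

Assessed value = $476,500 × 0.36 = $171,540
City of Sagehill: $171,540 × 0.007 = $1,200.78
Oakmont County: $171,540 × 0.00331 = $567.7974
Transit Authority: $171,540 × 0.00201 = $344.7954
Wrenford USD: $171,540 × 0.0224 = $3,842.496
Greystone Township: ($171,540 − $36,200) × 0.00266 = $135,340 × 0.00266 = $360.0044
Total = $6,315.8732

$6,316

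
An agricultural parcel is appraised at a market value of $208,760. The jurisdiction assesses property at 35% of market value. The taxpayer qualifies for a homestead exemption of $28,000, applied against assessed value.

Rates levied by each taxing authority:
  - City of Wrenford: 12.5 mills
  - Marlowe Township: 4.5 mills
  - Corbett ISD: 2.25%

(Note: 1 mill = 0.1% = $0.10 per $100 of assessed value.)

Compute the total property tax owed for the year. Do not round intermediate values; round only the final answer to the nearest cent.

Assessed value = $208,760 × 0.35 = $73,066
Taxable value = $73,066 − $28,000 = $45,066
City of Wrenford: $45,066 × 0.0125 = $563.325
Marlowe Township: $45,066 × 0.0045 = $202.797
Corbett ISD: $45,066 × 0.0225 = $1,013.985
Total = $1,780.107

$1,780.11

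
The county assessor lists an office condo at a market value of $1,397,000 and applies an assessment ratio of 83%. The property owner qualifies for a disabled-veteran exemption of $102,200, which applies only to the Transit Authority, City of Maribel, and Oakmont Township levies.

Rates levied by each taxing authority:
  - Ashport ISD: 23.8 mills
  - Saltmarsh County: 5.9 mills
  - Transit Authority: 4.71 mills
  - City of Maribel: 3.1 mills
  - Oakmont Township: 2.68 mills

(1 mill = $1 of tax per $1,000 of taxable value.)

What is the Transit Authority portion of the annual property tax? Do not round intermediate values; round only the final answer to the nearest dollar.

$4,980

Assessed value = $1,397,000 × 0.83 = $1,159,510
Transit Authority taxable value = $1,159,510 − $102,200 = $1,057,310
Transit Authority levy = $1,057,310 × 0.00471 = $4,979.9301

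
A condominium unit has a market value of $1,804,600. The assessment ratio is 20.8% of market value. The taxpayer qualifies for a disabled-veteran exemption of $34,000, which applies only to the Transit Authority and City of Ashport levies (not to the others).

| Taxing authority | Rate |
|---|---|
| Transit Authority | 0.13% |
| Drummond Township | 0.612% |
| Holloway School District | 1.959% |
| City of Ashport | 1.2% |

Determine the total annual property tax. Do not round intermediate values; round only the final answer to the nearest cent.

$14,190.47

Assessed value = $1,804,600 × 0.208 = $375,356.8
Transit Authority: ($375,356.8 − $34,000) × 0.0013 = $341,356.8 × 0.0013 = $443.76384
Drummond Township: $375,356.8 × 0.00612 = $2,297.183616
Holloway School District: $375,356.8 × 0.01959 = $7,353.239712
City of Ashport: ($375,356.8 − $34,000) × 0.012 = $341,356.8 × 0.012 = $4,096.2816
Total = $14,190.468768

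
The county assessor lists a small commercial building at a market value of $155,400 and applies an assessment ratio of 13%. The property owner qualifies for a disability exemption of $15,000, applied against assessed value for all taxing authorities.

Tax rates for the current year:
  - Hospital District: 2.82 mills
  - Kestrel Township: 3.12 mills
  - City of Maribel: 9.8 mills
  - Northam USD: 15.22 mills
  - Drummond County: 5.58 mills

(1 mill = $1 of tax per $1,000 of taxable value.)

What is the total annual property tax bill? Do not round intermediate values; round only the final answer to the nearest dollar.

Assessed value = $155,400 × 0.13 = $20,202
Taxable value = $20,202 − $15,000 = $5,202
Hospital District: $5,202 × 0.00282 = $14.66964
Kestrel Township: $5,202 × 0.00312 = $16.23024
City of Maribel: $5,202 × 0.0098 = $50.9796
Northam USD: $5,202 × 0.01522 = $79.17444
Drummond County: $5,202 × 0.00558 = $29.02716
Total = $14.66964 + $16.23024 + $50.9796 + $79.17444 + $29.02716 = $190.08108

$190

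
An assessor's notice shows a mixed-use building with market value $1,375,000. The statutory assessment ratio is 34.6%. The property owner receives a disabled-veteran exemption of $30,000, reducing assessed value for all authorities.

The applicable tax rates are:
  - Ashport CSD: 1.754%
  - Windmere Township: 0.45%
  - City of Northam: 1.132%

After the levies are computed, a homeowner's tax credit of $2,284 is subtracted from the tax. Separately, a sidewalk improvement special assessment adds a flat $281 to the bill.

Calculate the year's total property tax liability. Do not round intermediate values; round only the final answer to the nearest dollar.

Assessed value = $1,375,000 × 0.346 = $475,750
Taxable value = $475,750 − $30,000 = $445,750
Ashport CSD: $445,750 × 0.01754 = $7,818.455
Windmere Township: $445,750 × 0.0045 = $2,005.875
City of Northam: $445,750 × 0.01132 = $5,045.89
Levies subtotal = $14,870.22
After credit = $14,870.22 − $2,284 = $12,586.22
Total = $12,586.22 + $281 = $12,867.22

$12,867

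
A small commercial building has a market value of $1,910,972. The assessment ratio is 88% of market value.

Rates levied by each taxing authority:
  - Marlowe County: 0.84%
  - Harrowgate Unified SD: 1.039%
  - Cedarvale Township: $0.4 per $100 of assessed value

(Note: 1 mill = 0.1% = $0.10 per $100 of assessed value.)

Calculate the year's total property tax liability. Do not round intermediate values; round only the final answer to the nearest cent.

Assessed value = $1,910,972 × 0.88 = $1,681,655.36
Marlowe County: $1,681,655.36 × 0.0084 = $14,125.905024
Harrowgate Unified SD: $1,681,655.36 × 0.01039 = $17,472.3991904
Cedarvale Township: $1,681,655.36 × 0.004 = $6,726.62144
Total = $38,324.9256544

$38,324.93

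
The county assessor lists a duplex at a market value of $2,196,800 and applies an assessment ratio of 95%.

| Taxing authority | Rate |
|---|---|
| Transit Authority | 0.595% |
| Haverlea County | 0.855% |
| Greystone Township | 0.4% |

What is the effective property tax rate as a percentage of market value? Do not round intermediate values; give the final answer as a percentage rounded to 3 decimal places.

Assessed value = $2,196,800 × 0.95 = $2,086,960
Transit Authority: $2,086,960 × 0.00595 = $12,417.412
Haverlea County: $2,086,960 × 0.00855 = $17,843.508
Greystone Township: $2,086,960 × 0.004 = $8,347.84
Total tax = $38,608.76
Effective rate = $38,608.76 ÷ $2,196,800 = 1.758% of market value

1.758%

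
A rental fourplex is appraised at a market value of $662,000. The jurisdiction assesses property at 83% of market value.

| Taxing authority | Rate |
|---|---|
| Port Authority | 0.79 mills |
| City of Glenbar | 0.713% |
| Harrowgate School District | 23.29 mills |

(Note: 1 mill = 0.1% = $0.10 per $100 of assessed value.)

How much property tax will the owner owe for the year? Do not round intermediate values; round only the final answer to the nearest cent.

$17,148.65

Assessed value = $662,000 × 0.83 = $549,460
Port Authority: $549,460 × 0.00079 = $434.0734
City of Glenbar: $549,460 × 0.00713 = $3,917.6498
Harrowgate School District: $549,460 × 0.02329 = $12,796.9234
Total = $17,148.6466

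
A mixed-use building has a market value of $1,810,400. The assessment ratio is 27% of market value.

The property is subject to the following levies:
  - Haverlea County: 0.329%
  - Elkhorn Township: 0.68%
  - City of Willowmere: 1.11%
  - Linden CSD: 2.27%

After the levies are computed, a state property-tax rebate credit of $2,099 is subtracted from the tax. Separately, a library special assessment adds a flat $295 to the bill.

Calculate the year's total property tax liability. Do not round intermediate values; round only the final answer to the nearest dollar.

$19,650

Assessed value = $1,810,400 × 0.27 = $488,808
Haverlea County: $488,808 × 0.00329 = $1,608.17832
Elkhorn Township: $488,808 × 0.0068 = $3,323.8944
City of Willowmere: $488,808 × 0.0111 = $5,425.7688
Linden CSD: $488,808 × 0.0227 = $11,095.9416
Levies subtotal = $21,453.78312
After credit = $21,453.78312 − $2,099 = $19,354.78312
Total = $19,354.78312 + $295 = $19,649.78312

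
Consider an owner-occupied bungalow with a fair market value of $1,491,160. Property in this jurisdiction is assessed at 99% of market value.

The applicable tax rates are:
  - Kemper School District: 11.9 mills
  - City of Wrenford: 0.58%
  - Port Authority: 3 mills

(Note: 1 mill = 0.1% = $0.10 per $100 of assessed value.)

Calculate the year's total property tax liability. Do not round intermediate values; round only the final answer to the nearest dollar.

Assessed value = $1,491,160 × 0.99 = $1,476,248.4
Kemper School District: $1,476,248.4 × 0.0119 = $17,567.35596
City of Wrenford: $1,476,248.4 × 0.0058 = $8,562.24072
Port Authority: $1,476,248.4 × 0.003 = $4,428.7452
Total = $30,558.34188

$30,558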